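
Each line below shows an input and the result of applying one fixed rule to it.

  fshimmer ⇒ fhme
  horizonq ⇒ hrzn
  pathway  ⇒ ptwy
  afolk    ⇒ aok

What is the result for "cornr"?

crr

Looking at the pairs, the operation is to keep every other character starting from the first (positions 1st, 3rd, 5th, ...).
Applying that to "cornr" gives "crr".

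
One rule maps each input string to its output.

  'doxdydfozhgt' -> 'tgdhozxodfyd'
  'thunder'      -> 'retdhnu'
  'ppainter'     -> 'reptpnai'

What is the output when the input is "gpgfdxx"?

Each output is the input with this applied: move the last character to the front, then take characters alternately from the front and the back (1st, last, 2nd, 2nd-last, ...).
"gpgfdxx" → "xgpgfdx" → "xxgdpfg".
(Check on "ppainter": → "rppainte" → "reptpnai" ✓)

xxgdpfg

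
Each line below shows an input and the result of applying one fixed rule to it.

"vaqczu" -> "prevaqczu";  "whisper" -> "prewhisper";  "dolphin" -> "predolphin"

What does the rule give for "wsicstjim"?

prewsicstjim

Each output is the input with this applied: prepend "pre".
Applying that to "wsicstjim" gives "prewsicstjim".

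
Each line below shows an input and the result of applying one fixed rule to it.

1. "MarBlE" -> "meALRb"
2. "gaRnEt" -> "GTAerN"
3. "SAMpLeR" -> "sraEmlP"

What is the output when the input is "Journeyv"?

Rule — flip the case of every letter, then take characters alternately from the front and the back (1st, last, 2nd, 2nd-last, ...).
Applying both steps to "Journeyv": "jOURNEYV", then "jVOYUERN".

jVOYUERN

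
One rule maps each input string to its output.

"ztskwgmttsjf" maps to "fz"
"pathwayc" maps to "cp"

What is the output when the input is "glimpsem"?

mg

The pattern: move the first character to the end, then keep only the last 2 characters.
Applying both steps to "glimpsem": "limpsemg", then "mg".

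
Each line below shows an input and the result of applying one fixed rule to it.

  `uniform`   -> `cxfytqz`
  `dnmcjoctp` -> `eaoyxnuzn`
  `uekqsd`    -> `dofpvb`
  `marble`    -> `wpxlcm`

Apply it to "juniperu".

The pattern: move the last 2 characters to the front (rotate right by 2), then shift every letter 11 places forward in the alphabet (wrapping around).
Starting from "juniperu": after the first operation, "rujunipe"; after the second, "cfufytap".

cfufytap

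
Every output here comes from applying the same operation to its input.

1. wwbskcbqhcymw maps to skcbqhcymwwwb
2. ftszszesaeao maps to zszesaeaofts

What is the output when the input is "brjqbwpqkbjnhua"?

The transformation: move the first 3 characters to the end (rotate left by 3).
On "brjqbwpqkbjnhua" that produces "qbwpqkbjnhuabrj".

qbwpqkbjnhuabrj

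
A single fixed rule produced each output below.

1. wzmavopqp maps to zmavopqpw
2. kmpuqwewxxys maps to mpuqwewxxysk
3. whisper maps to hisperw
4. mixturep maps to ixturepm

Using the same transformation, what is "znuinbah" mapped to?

nuinbahz

The rule is to move the first character to the end.
So "znuinbah" becomes "nuinbahz".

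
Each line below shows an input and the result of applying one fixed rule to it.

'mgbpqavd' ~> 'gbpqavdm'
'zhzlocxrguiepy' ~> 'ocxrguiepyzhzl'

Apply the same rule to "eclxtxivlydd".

In each case the input is transformed by: swap the front and back halves of the string, then move the last 3 characters to the front (rotate right by 3).
Applying both steps to "eclxtxivlydd": "ivlyddeclxtx", then "xtxivlyddecl".
(Check on "mgbpqavd": → "qavdmgbp" → "gbpqavdm" ✓)

xtxivlyddecl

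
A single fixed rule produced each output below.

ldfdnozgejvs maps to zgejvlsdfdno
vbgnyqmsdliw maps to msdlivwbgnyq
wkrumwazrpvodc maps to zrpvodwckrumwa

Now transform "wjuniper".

ipewrjun

Each output is the input with this applied: swap the first and last characters, then swap the front and back halves of the string.
"wjuniper" → "rjunipew" → "ipewrjun".
(Check on "wkrumwazrpvodc": → "ckrumwazrpvodw" → "zrpvodwckrumwa" ✓)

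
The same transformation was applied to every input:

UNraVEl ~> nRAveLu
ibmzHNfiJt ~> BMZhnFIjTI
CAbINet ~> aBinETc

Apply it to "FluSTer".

What's happening: flip the case of every letter, then move the first character to the end.
On "FluSTer" that produces "LUstERf".

LUstERf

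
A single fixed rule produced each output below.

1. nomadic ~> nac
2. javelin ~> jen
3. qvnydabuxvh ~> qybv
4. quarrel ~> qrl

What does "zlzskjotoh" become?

The rule is to keep one character in every 3, starting at position 1 (positions 1st, 4th, 7th, ...).
Applying that to "zlzskjotoh" gives "zsoh".

zsoh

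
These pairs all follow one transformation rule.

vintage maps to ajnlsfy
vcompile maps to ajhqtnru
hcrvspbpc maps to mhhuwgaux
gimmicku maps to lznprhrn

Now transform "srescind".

xiwsjnxh

Rule — shift every letter 5 places forward in the alphabet (wrapping around), then take characters alternately from the front and the back (1st, last, 2nd, 2nd-last, ...).
Starting from "srescind": after the first operation, "xwjxhnsi"; after the second, "xiwsjnxh".
(Check on "gimmicku": → "lnrrnhpz" → "lznprhrn" ✓)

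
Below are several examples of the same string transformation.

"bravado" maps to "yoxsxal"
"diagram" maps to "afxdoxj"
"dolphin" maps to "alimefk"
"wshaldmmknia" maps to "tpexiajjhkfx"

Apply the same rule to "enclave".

bkzixsb

The rule is to shift every letter 3 places backward in the alphabet (wrapping around).
Doing the same to "enclave": "bkzixsb".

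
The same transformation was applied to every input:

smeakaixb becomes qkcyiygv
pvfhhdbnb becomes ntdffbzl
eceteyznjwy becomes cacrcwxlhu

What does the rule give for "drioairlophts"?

Looking at the pairs, the operation is to shift every letter 2 places backward in the alphabet (wrapping around), then delete the last character.
On "drioairlophts": the first step gives "bpgmygpjmnfrq", and the second then gives "bpgmygpjmnfr".

bpgmygpjmnfr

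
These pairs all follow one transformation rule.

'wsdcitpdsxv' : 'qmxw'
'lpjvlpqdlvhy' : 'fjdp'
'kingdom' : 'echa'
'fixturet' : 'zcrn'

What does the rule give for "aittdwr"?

Rule — shift every letter 6 places backward in the alphabet (wrapping around), then keep only the first 4 characters.
For "aittdwr" the result is "ucnn".

ucnn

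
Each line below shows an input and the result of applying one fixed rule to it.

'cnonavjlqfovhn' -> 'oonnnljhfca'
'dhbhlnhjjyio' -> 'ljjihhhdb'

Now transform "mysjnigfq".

nmjigf

Looking at the pairs, the operation is to sort the characters into reverse alphabetical order, then delete the first 3 characters.
On "mysjnigfq" that produces "nmjigf".
(Check on "cnonavjlqfovhn": → "vvqoonnnljhfca" → "oonnnljhfca" ✓)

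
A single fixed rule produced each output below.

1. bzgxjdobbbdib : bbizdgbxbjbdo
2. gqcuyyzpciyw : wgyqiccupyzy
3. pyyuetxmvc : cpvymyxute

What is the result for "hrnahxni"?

ihnrxnha

What's happening: reverse the string, then take characters alternately from the front and the back (1st, last, 2nd, 2nd-last, ...).
Working it through for "hrnahxni": intermediate "inxhanrh", final "ihnrxnha".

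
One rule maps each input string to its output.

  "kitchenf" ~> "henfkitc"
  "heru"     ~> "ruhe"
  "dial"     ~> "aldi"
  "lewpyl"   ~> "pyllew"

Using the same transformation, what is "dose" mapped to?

sedo

The pattern: swap the front and back halves of the string.
Doing the same to "dose": "sedo".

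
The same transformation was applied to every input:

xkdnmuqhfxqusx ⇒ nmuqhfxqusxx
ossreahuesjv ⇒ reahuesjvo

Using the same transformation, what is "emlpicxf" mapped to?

picxfe

The transformation: move the first character to the end, then delete the first 2 characters.
Starting from "emlpicxf": after the first operation, "mlpicxfe"; after the second, "picxfe".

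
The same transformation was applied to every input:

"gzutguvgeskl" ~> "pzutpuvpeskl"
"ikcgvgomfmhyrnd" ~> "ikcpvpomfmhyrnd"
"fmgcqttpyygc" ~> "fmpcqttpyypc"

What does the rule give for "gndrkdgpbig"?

pndrkdppbip

In each case the input is transformed by: replace every "g" with "p".
"gndrkdgpbig" → "pndrkdppbip".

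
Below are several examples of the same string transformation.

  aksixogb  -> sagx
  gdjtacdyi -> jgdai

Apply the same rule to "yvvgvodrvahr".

The transformation: keep every other character starting from the first (positions 1st, 3rd, 5th, ...), then swap each adjacent pair of characters (1↔2, 3↔4, ...).
For "yvvgvodrvahr", step one produces "yvvdvh"; step two turns that into "vydvhv".

vydvhv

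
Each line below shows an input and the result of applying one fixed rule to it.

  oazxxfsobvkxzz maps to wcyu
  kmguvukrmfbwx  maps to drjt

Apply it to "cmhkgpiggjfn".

emdk

Rule — keep one character in every 3, starting at position 3 (positions 3rd, 6th, 9th, ...), then shift every letter 3 places backward in the alphabet (wrapping around).
For "cmhkgpiggjfn" the result is "emdk".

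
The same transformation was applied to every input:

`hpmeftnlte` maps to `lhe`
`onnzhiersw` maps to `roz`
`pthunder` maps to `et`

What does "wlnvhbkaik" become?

awv

In each case the input is transformed by: swap the front and back halves of the string, then keep one character in every 3, starting at position 3 (positions 3rd, 6th, 9th, ...).
So "wlnvhbkaik" becomes "awv".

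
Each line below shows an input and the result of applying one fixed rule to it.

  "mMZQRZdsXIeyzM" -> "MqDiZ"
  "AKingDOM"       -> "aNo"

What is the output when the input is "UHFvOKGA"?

Rule — keep one character in every 3, starting at position 1 (positions 1st, 4th, 7th, ...), then flip the case of every letter.
So "UHFvOKGA" becomes "uVg".
(Check on "AKingDOM": → "AnO" → "aNo" ✓)

uVg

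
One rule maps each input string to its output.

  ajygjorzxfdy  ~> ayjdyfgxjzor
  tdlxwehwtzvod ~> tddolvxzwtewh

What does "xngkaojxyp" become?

In each case the input is transformed by: take characters alternately from the front and the back (1st, last, 2nd, 2nd-last, ...).
Applying that to "xngkaojxyp" gives "xpnygxkjao".

xpnygxkjao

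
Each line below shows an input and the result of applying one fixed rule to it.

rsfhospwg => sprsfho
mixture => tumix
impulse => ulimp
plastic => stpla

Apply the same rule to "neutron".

Rule — delete the last 2 characters, then move the last 2 characters to the front (rotate right by 2).
Applying both steps to "neutron": "neutr", then "trneu".

trneu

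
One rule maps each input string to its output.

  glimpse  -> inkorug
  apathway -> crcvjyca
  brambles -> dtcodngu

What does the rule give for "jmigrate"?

What's happening: shift every letter 2 places forward in the alphabet (wrapping around).
So "jmigrate" becomes "lokitcvg".

lokitcvg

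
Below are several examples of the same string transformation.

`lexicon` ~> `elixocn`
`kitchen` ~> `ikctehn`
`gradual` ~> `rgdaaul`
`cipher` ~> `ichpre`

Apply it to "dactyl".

Rule — swap each adjacent pair of characters (1↔2, 3↔4, ...).
"dactyl" → "adtcly".

adtcly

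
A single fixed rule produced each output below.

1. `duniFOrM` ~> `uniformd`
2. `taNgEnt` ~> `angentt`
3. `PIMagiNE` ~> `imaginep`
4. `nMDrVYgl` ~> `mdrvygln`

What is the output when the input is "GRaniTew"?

ranitewg

Looking at the pairs, the operation is to move the first character to the end, then convert every letter to lowercase.
Applying both steps to "GRaniTew": "RaniTewG", then "ranitewg".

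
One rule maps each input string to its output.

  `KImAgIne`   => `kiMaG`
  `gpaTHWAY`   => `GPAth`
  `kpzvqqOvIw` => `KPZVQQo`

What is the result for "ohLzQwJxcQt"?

OHlZqWjX

Each output is the input with this applied: flip the case of every letter, then delete the last 3 characters.
Applying both steps to "ohLzQwJxcQt": "OHlZqWjXCqT", then "OHlZqWjX".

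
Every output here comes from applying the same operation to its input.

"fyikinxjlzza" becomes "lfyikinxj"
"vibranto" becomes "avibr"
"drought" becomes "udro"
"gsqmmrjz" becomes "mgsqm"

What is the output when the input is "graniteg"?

Each output is the input with this applied: delete the last 3 characters, then move the last character to the front.
For "graniteg", step one produces "grani"; step two turns that into "igran".
(Check on "vibranto": → "vibra" → "avibr" ✓)

igran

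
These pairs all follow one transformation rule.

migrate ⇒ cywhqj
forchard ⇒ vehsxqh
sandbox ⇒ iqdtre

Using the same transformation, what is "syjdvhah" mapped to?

The transformation: shift every letter 10 places backward in the alphabet (wrapping around), then delete the last character.
Applying both steps to "syjdvhah": "ioztlxqx", then "ioztlxq".
(Check on "migrate": → "cywhqju" → "cywhqj" ✓)

ioztlxq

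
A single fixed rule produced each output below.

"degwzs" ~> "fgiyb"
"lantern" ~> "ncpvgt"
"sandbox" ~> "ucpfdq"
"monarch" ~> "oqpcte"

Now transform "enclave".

In each case the input is transformed by: delete the last character, then shift every letter 2 places forward in the alphabet (wrapping around).
Starting from "enclave": after the first operation, "enclav"; after the second, "gpencx".

gpencx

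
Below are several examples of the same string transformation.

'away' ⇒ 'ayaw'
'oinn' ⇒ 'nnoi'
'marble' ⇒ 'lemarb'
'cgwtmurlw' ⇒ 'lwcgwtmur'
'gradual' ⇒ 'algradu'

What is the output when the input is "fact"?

ctfa

The transformation: move the last 2 characters to the front (rotate right by 2).
For "fact" the result is "ctfa".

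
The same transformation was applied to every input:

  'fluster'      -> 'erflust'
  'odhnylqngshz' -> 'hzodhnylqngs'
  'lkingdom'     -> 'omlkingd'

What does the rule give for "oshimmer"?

eroshimm

The rule is to move the last 2 characters to the front (rotate right by 2).
So "oshimmer" becomes "eroshimm".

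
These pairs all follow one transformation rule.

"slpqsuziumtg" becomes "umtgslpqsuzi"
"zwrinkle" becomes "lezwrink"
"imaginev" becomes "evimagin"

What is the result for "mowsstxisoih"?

soihmowsstxi

What's happening: move the first 2 characters to the end (rotate left by 2), then swap the front and back halves of the string.
Starting from "mowsstxisoih": after the first operation, "wsstxisoihmo"; after the second, "soihmowsstxi".
(Check on "imaginev": → "aginevim" → "evimagin" ✓)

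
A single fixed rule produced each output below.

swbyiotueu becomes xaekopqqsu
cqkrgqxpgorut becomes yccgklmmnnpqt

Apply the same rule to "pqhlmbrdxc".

xyzdhilmnt

The pattern: sort the characters into alphabetical order, then shift every letter 4 places backward in the alphabet (wrapping around).
"pqhlmbrdxc" → "xyzdhilmnt".
(Check on "swbyiotueu": → "beiostuuwy" → "xaekopqqsu" ✓)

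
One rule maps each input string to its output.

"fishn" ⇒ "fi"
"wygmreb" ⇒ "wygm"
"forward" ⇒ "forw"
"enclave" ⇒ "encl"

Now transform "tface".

tf

The transformation: delete the last 3 characters.
For "tface" the result is "tf".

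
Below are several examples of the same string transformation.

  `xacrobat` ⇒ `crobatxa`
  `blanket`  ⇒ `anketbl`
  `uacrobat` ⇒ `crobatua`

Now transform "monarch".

Each output is the input with this applied: move the first 2 characters to the end (rotate left by 2).
So "monarch" becomes "narchmo".

narchmo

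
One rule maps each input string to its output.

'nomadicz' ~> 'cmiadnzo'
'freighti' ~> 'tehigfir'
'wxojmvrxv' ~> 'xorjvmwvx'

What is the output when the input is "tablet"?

The pattern: take characters alternately from the front and the back (1st, last, 2nd, 2nd-last, ...), then move the first 3 characters to the end (rotate left by 3).
Starting from "tablet": after the first operation, "ttaebl"; after the second, "ebltta".
(Check on "nomadicz": → "nzocmiad" → "cmiadnzo" ✓)

ebltta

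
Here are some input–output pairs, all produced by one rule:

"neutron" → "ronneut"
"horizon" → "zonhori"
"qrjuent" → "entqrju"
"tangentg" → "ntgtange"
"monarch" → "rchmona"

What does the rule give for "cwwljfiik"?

Rule — move the last 3 characters to the front (rotate right by 3).
On "cwwljfiik" that produces "iikcwwljf".

iikcwwljf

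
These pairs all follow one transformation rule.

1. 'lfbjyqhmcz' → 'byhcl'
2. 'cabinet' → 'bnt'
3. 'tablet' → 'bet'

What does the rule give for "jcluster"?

Rule — move the first character to the end, then keep every other character starting from the second (positions 2nd, 4th, 6th, ...).
Working it through for "jcluster": intermediate "clusterj", final "lsej".

lsej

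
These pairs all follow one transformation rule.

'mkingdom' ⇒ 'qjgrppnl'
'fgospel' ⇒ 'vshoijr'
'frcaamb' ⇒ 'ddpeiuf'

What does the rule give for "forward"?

Looking at the pairs, the operation is to shift every letter 3 places forward in the alphabet (wrapping around), then move the first 3 characters to the end (rotate left by 3).
Working it through for "forward": intermediate "iruzdug", final "zdugiru".

zdugiru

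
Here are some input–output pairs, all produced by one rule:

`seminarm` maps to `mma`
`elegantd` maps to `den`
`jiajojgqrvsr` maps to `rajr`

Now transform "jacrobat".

tcb

In each case the input is transformed by: move the last 2 characters to the front (rotate right by 2), then keep one character in every 3, starting at position 2 (positions 2nd, 5th, 8th, ...).
Working it through for "jacrobat": intermediate "atjacrob", final "tcb".
(Check on "jiajojgqrvsr": → "srjiajojgqrv" → "rajr" ✓)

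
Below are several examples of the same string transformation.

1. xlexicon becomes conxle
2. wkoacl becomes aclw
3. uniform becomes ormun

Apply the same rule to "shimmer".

Looking at the pairs, the operation is to move the last 3 characters to the front (rotate right by 3), then delete the last 2 characters.
On "shimmer": the first step gives "mershim", and the second then gives "mersh".

mersh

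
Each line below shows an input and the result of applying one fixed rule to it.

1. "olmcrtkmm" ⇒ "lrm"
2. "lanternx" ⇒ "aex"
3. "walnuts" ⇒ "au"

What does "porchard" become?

Rule — keep one character in every 3, starting at position 2 (positions 2nd, 5th, 8th, ...).
On "porchard" that produces "ohd".

ohd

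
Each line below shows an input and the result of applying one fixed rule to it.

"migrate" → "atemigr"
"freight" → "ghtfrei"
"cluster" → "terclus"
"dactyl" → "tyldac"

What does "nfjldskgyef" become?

Each output is the input with this applied: move the last 3 characters to the front (rotate right by 3).
On "nfjldskgyef" that produces "yefnfjldskg".

yefnfjldskg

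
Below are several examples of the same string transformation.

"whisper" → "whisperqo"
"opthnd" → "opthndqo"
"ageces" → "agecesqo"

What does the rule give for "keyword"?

keywordqo

The rule is to append "qo".
On "keyword" that produces "keywordqo".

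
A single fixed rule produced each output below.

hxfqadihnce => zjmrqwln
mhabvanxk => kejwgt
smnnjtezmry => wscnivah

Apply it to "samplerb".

The rule is to delete the first 3 characters, then shift every letter 9 places forward in the alphabet (wrapping around).
Applying both steps to "samplerb": "plerb", then "yunak".

yunak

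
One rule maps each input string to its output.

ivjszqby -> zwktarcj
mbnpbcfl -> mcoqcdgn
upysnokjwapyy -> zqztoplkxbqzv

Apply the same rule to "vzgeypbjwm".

nahfzqckxw

Each output is the input with this applied: swap the first and last characters, then shift every letter 1 place forward in the alphabet (wrapping around).
"vzgeypbjwm" → "nahfzqckxw".
(Check on "ivjszqby": → "yvjszqbi" → "zwktarcj" ✓)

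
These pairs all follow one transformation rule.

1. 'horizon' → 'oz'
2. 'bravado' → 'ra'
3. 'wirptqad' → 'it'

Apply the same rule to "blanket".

lk

Each output is the input with this applied: move the last character to the front, then keep one character in every 3, starting at position 3 (positions 3rd, 6th, 9th, ...).
Doing the same to "blanket": "lk".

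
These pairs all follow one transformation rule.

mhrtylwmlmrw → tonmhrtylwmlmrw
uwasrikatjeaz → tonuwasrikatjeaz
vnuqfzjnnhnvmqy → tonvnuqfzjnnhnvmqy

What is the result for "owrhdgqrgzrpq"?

tonowrhdgqrgzrpq

What's happening: prepend "ton".
Applying that to "owrhdgqrgzrpq" gives "tonowrhdgqrgzrpq".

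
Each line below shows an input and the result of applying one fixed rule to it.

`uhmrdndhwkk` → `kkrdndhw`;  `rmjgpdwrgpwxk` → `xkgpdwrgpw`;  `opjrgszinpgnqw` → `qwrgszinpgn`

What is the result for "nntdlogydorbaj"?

ajdlogydorb

In each case the input is transformed by: delete the first 3 characters, then move the last 2 characters to the front (rotate right by 2).
Applying both steps to "nntdlogydorbaj": "dlogydorbaj", then "ajdlogydorb".
(Check on "rmjgpdwrgpwxk": → "gpdwrgpwxk" → "xkgpdwrgpw" ✓)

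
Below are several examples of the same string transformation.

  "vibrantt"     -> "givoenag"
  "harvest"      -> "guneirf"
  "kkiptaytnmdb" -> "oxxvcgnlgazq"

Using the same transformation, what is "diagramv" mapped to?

In each case the input is transformed by: shift every letter 13 places forward in the alphabet (wrapping around) — i.e. ROT13, then move the last character to the front.
Applying both steps to "diagramv": "qvntenzi", then "iqvntenz".

iqvntenz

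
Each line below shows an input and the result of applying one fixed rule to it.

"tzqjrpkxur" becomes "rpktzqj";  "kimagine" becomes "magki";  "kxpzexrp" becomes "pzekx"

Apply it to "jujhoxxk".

jhoju

The rule is to delete the last 3 characters, then move the last 3 characters to the front (rotate right by 3).
Starting from "jujhoxxk": after the first operation, "jujho"; after the second, "jhoju".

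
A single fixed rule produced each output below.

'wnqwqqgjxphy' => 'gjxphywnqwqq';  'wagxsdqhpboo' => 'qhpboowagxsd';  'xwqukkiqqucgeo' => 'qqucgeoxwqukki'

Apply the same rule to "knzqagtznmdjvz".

The pattern: swap the front and back halves of the string.
For "knzqagtznmdjvz" the result is "znmdjvzknzqagt".

znmdjvzknzqagt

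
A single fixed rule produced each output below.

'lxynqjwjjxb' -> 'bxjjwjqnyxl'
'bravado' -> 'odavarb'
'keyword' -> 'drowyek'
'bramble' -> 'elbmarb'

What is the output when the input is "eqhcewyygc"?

cgyywechqe

Each output is the input with this applied: reverse the string.
On "eqhcewyygc" that produces "cgyywechqe".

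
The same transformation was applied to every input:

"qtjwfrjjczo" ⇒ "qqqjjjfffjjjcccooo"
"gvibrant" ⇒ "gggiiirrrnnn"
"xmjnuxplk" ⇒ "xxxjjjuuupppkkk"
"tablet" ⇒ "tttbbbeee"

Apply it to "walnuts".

The rule is to keep every other character starting from the first (positions 1st, 3rd, 5th, ...), then repeat every character 3 times.
Applying both steps to "walnuts": "wlus", then "wwwllluuusss".

wwwllluuusss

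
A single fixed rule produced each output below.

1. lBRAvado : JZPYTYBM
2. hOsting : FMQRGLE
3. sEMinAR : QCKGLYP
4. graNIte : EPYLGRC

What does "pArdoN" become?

NYPBML

The transformation: shift every letter 2 places backward in the alphabet (wrapping around), then convert every letter to uppercase.
"pArdoN" → "nYpbmL" → "NYPBML".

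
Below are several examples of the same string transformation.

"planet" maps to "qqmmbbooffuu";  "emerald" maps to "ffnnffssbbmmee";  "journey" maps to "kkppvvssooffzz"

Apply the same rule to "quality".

The pattern: double every character, then shift every letter 1 place forward in the alphabet (wrapping around).
For "quality", step one produces "qquuaalliittyy"; step two turns that into "rrvvbbmmjjuuzz".
(Check on "emerald": → "eemmeerraalldd" → "ffnnffssbbmmee" ✓)

rrvvbbmmjjuuzz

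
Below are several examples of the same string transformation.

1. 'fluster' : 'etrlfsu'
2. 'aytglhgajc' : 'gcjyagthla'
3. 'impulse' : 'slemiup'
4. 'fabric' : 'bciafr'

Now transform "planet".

The rule is to swap each adjacent pair of characters (1↔2, 3↔4, ...), then move the last 3 characters to the front (rotate right by 3).
Working it through for "planet": intermediate "lpnate", final "atelpn".

atelpn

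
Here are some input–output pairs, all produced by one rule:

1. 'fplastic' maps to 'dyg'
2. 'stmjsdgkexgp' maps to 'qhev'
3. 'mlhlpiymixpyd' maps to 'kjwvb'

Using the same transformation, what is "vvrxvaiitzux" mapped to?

Each output is the input with this applied: shift every letter 2 places backward in the alphabet (wrapping around), then keep one character in every 3, starting at position 1 (positions 1st, 4th, 7th, ...).
Starting from "vvrxvaiitzux": after the first operation, "ttpvtyggrxsv"; after the second, "tvgx".

tvgx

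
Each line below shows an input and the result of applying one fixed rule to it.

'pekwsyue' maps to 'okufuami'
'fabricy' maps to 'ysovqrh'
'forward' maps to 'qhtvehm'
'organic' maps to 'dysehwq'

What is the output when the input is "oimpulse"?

biueycfk

The transformation: shift every letter 10 places backward in the alphabet (wrapping around), then move the last 3 characters to the front (rotate right by 3).
For "oimpulse", step one produces "eycfkbiu"; step two turns that into "biueycfk".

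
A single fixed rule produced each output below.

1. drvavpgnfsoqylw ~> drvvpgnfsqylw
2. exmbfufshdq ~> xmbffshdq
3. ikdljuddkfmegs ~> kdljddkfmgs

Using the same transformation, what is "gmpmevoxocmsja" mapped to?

gmpmvxcmsj

The pattern: remove every vowel.
"gmpmevoxocmsja" → "gmpmvxcmsj".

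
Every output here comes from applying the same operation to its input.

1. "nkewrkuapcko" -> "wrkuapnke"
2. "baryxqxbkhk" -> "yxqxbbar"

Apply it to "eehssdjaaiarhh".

Looking at the pairs, the operation is to delete the last 3 characters, then move the first 3 characters to the end (rotate left by 3).
Working it through for "eehssdjaaiarhh": intermediate "eehssdjaaia", final "ssdjaaiaeeh".

ssdjaaiaeeh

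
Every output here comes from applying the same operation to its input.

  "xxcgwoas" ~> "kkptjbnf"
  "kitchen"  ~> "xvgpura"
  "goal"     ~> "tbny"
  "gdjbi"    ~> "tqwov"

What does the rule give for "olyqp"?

Each output is the input with this applied: shift every letter 13 places forward in the alphabet (wrapping around) — i.e. ROT13.
Applying that to "olyqp" gives "byldc".

byldc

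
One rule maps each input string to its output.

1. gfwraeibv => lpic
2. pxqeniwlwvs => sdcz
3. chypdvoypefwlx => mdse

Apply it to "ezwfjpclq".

Each output is the input with this applied: shift every letter 7 places forward in the alphabet (wrapping around), then keep only the last 4 characters.
"ezwfjpclq" → "lgdmqwjsx" → "wjsx".

wjsx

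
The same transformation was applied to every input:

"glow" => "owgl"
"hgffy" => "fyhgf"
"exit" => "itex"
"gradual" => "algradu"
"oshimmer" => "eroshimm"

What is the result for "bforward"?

rdbforwa

The transformation: move the last 2 characters to the front (rotate right by 2).
On "bforward" that produces "rdbforwa".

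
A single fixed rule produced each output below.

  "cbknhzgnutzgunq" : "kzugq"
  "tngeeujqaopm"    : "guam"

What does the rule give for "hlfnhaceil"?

fai

Looking at the pairs, the operation is to keep one character in every 3, starting at position 3 (positions 3rd, 6th, 9th, ...).
For "hlfnhaceil" the result is "fai".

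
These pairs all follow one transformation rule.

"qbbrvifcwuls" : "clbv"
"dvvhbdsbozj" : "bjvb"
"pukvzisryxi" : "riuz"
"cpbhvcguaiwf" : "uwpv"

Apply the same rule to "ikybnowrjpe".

rekn

The pattern: keep one character in every 3, starting at position 2 (positions 2nd, 5th, 8th, ...), then move the first 2 characters to the end (rotate left by 2).
For "ikybnowrjpe", step one produces "knre"; step two turns that into "rekn".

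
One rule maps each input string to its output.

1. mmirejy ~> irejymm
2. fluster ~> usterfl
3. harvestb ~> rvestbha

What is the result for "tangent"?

ngentta

In each case the input is transformed by: move the first 2 characters to the end (rotate left by 2).
Applying that to "tangent" gives "ngentta".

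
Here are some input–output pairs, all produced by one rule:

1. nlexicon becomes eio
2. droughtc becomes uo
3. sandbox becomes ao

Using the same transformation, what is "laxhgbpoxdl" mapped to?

In each case the input is transformed by: swap each adjacent pair of characters (1↔2, 3↔4, ...), then keep only the vowels.
For "laxhgbpoxdl", step one produces "alhxbgopdxl"; step two turns that into "ao".
(Check on "sandbox": → "asdnobx" → "ao" ✓)

ao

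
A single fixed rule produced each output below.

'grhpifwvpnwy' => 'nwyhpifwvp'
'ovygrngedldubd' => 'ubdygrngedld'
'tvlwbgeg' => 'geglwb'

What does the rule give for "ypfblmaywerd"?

Each output is the input with this applied: delete the first 2 characters, then move the last 3 characters to the front (rotate right by 3).
For "ypfblmaywerd", step one produces "fblmaywerd"; step two turns that into "erdfblmayw".
(Check on "grhpifwvpnwy": → "hpifwvpnwy" → "nwyhpifwvp" ✓)

erdfblmayw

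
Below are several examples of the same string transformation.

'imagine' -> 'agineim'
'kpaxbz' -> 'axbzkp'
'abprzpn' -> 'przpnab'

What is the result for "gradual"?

In each case the input is transformed by: move the first 2 characters to the end (rotate left by 2).
Applying that to "gradual" gives "adualgr".

adualgr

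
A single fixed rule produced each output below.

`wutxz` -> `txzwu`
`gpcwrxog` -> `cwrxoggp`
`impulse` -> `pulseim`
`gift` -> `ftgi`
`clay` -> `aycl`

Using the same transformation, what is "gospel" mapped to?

The rule is to move the first 2 characters to the end (rotate left by 2).
On "gospel" that produces "spelgo".

spelgo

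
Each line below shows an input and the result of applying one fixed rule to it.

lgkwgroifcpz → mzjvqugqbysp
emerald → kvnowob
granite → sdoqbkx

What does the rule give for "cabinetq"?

The pattern: shift every letter 10 places forward in the alphabet (wrapping around), then move the last 3 characters to the front (rotate right by 3).
On "cabinetq": the first step gives "mklsxoda", and the second then gives "odamklsx".

odamklsx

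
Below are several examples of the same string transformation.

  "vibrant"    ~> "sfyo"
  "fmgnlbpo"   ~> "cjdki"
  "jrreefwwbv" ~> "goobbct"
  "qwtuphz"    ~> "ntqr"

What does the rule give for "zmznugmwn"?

Rule — delete the last 3 characters, then shift every letter 3 places backward in the alphabet (wrapping around).
Applying both steps to "zmznugmwn": "zmznug", then "wjwkrd".
(Check on "vibrant": → "vibr" → "sfyo" ✓)

wjwkrd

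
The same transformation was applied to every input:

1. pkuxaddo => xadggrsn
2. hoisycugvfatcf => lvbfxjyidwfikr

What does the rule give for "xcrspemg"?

uvshpjaf

Looking at the pairs, the operation is to move the first 2 characters to the end (rotate left by 2), then shift every letter 3 places forward in the alphabet (wrapping around).
On "xcrspemg": the first step gives "rspemgxc", and the second then gives "uvshpjaf".
(Check on "pkuxaddo": → "uxaddopk" → "xadggrsn" ✓)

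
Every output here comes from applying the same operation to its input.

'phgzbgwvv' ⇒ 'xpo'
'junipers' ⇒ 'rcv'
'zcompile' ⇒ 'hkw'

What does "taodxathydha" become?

Looking at the pairs, the operation is to shift every letter 8 places forward in the alphabet (wrapping around), then keep only the first 3 characters.
Starting from "taodxathydha": after the first operation, "biwlfibpglpi"; after the second, "biw".

biw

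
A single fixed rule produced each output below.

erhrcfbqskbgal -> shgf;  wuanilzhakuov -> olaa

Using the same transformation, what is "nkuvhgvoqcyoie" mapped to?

uqog

The rule is to keep one character in every 3, starting at position 3 (positions 3rd, 6th, 9th, ...), then sort the characters into reverse alphabetical order.
On "nkuvhgvoqcyoie": the first step gives "ugqo", and the second then gives "uqog".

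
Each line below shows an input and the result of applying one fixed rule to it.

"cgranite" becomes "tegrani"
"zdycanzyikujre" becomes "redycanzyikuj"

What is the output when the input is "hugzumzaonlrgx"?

gxugzumzaonlr

What's happening: delete the first character, then move the last 2 characters to the front (rotate right by 2).
Starting from "hugzumzaonlrgx": after the first operation, "ugzumzaonlrgx"; after the second, "gxugzumzaonlr".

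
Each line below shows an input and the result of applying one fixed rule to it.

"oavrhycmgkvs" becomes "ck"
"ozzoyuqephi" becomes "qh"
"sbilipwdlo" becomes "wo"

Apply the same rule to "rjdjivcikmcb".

cm

In each case the input is transformed by: keep one character in every 3, starting at position 1 (positions 1st, 4th, 7th, ...), then delete the first 2 characters.
Applying both steps to "rjdjivcikmcb": "rjcm", then "cm".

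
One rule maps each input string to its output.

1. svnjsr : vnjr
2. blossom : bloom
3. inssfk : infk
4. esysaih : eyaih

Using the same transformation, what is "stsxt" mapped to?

txt

The transformation: remove every "s".
Applying that to "stsxt" gives "txt".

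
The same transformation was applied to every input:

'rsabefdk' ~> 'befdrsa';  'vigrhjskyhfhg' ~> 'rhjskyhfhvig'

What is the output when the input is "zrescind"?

scinzre

Looking at the pairs, the operation is to delete the last character, then move the first 3 characters to the end (rotate left by 3).
Starting from "zrescind": after the first operation, "zrescin"; after the second, "scinzre".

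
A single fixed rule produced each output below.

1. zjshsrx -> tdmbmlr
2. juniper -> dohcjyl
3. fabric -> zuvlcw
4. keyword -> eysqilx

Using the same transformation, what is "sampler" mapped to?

The transformation: shift every letter 6 places backward in the alphabet (wrapping around).
Doing the same to "sampler": "mugjfyl".

mugjfyl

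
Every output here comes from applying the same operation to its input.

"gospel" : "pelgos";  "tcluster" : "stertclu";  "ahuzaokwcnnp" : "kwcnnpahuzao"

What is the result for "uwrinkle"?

In each case the input is transformed by: swap the front and back halves of the string.
On "uwrinkle" that produces "nkleuwri".

nkleuwri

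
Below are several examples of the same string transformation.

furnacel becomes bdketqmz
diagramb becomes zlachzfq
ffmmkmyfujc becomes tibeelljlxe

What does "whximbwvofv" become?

What's happening: shift every letter 1 place backward in the alphabet (wrapping around), then move the last 3 characters to the front (rotate right by 3).
On "whximbwvofv" that produces "neuvgwhlavu".

neuvgwhlavu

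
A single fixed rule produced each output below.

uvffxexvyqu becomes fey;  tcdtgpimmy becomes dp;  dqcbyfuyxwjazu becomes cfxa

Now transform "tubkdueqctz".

The transformation: delete the last 2 characters, then keep one character in every 3, starting at position 3 (positions 3rd, 6th, 9th, ...).
Starting from "tubkdueqctz": after the first operation, "tubkdueqc"; after the second, "buc".

buc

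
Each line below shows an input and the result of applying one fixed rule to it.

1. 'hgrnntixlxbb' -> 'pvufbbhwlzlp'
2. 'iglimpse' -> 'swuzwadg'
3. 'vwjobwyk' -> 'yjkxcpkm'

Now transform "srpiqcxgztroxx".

lgfdweqlunhfcl

Rule — shift every letter 12 places backward in the alphabet (wrapping around), then move the last character to the front.
For "srpiqcxgztroxx", step one produces "gfdweqlunhfcll"; step two turns that into "lgfdweqlunhfcl".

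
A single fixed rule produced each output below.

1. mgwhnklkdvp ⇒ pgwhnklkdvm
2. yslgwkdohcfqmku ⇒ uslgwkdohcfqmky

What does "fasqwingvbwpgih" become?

Each output is the input with this applied: swap the first and last characters.
So "fasqwingvbwpgih" becomes "hasqwingvbwpgif".

hasqwingvbwpgif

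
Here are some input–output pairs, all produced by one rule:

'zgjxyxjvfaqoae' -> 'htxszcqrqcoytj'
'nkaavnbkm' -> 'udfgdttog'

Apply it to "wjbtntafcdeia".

In each case the input is transformed by: shift every letter 7 places backward in the alphabet (wrapping around), then move the last 3 characters to the front (rotate right by 3).
"wjbtntafcdeia" → "pcumgmtyvwxbt" → "xbtpcumgmtyvw".

xbtpcumgmtyvw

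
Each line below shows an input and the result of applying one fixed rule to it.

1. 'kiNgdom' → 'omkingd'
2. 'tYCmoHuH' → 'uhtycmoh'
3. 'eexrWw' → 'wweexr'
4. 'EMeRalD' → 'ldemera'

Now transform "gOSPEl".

elgosp

The pattern: move the last 2 characters to the front (rotate right by 2), then convert every letter to lowercase.
Starting from "gOSPEl": after the first operation, "ElgOSP"; after the second, "elgosp".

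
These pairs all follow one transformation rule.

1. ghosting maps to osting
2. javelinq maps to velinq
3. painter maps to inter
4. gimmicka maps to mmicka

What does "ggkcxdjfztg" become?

kcxdjfztg

The rule is to delete the first 2 characters.
"ggkcxdjfztg" → "kcxdjfztg".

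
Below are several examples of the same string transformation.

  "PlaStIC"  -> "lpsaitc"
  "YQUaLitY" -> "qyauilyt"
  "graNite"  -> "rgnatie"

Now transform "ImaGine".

The transformation: swap each adjacent pair of characters (1↔2, 3↔4, ...), then convert every letter to lowercase.
Starting from "ImaGine": after the first operation, "mIGanie"; after the second, "miganie".

miganie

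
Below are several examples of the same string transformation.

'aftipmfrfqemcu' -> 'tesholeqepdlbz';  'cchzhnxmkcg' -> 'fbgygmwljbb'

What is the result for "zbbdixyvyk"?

Rule — shift every letter 1 place backward in the alphabet (wrapping around), then swap the first and last characters.
For "zbbdixyvyk", step one produces "yaachwxuxj"; step two turns that into "jaachwxuxy".

jaachwxuxy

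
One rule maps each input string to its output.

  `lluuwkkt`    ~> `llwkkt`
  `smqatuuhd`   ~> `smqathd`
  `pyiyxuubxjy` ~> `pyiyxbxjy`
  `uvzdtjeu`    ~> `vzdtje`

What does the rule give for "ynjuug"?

ynjg

Looking at the pairs, the operation is to remove every "u".
Applying that to "ynjuug" gives "ynjg".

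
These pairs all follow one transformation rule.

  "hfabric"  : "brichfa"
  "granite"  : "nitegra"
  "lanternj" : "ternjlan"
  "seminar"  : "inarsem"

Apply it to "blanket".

nketbla

The transformation: move the first 3 characters to the end (rotate left by 3).
On "blanket" that produces "nketbla".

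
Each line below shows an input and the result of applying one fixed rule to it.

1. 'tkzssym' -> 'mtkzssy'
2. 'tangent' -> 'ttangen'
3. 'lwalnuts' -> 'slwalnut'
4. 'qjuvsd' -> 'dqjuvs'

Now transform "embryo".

Rule — move the last character to the front.
Applying that to "embryo" gives "oembry".

oembry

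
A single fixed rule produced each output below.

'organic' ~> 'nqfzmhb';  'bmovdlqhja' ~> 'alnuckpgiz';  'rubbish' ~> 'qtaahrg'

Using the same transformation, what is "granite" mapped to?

fqzmhsd

In each case the input is transformed by: shift every letter 1 place backward in the alphabet (wrapping around).
On "granite" that produces "fqzmhsd".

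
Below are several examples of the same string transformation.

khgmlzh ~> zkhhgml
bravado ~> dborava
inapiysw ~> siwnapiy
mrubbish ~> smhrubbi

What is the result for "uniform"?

In each case the input is transformed by: swap the first and last characters, then move the last 2 characters to the front (rotate right by 2).
On "uniform": the first step gives "mniforu", and the second then gives "rumnifo".

rumnifo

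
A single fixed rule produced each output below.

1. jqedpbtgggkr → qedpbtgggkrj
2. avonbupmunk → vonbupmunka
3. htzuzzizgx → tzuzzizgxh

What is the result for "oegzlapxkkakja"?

The rule is to move the first character to the end.
Doing the same to "oegzlapxkkakja": "egzlapxkkakjao".

egzlapxkkakjao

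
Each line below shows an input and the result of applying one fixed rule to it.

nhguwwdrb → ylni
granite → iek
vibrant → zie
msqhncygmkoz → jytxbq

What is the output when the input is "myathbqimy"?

The transformation: shift every letter 9 places backward in the alphabet (wrapping around), then keep every other character starting from the second (positions 2nd, 4th, 6th, ...).
For "myathbqimy", step one produces "dprkyshzdp"; step two turns that into "pkszp".

pkszp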